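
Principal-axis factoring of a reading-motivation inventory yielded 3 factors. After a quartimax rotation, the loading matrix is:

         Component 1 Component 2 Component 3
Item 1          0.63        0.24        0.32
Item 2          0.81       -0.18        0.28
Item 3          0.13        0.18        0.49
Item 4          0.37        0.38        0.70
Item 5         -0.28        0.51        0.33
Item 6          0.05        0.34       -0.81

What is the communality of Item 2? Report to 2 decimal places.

h² = 0.81² + (-0.18)² + 0.28² = 0.6561 + 0.0324 + 0.0784 = 0.7669

0.77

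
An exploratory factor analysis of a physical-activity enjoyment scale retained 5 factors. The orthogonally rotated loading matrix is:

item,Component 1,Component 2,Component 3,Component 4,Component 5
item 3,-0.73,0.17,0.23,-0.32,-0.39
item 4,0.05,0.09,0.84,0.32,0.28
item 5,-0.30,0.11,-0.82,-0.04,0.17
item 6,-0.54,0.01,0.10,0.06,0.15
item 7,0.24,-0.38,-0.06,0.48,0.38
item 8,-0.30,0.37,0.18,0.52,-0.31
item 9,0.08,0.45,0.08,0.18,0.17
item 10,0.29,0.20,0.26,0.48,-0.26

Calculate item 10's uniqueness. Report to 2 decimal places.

h² = 0.29² + 0.20² + 0.26² + 0.48² + (-0.26)² = 0.0841 + 0.0400 + 0.0676 + 0.2304 + 0.0676 = 0.4897
Uniqueness u² = 1 − h² = 1 − 0.4897 = 0.5103

0.51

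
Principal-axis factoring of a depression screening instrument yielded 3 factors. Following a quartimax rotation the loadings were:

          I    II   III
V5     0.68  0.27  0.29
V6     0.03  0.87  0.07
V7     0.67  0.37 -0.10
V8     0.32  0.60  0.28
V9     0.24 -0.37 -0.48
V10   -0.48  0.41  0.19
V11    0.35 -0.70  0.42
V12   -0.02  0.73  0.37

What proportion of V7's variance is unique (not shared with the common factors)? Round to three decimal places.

0.404

h² = 0.67² + 0.37² + (-0.10)² = 0.4489 + 0.1369 + 0.0100 = 0.5958
Uniqueness u² = 1 − h² = 1 − 0.5958 = 0.4042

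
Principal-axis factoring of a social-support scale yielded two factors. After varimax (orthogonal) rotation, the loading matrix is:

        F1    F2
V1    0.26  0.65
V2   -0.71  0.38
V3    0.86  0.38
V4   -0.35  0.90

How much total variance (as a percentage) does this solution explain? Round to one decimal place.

Communalities: 0.4901, 0.6485, 0.8840, 0.9325; Σh² = 2.9551.
Total variance with 4 standardized items is 4, so the solution explains 2.9551/4 = 0.7388 = 73.88%.

73.9%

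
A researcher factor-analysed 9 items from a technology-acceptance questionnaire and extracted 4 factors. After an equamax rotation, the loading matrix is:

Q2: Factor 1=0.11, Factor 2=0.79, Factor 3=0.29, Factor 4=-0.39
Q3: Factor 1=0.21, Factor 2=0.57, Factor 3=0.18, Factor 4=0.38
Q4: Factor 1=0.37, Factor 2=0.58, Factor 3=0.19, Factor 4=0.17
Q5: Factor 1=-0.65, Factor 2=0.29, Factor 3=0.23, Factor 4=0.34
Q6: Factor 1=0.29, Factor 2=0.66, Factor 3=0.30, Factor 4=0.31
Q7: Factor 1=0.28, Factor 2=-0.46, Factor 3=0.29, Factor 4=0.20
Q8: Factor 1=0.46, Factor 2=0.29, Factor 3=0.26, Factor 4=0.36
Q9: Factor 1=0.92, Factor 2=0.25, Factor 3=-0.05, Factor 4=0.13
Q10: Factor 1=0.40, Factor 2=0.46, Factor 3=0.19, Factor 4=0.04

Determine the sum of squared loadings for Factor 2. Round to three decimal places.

SS loadings for Factor 2 = 0.79² + 0.57² + 0.58² + 0.29² + 0.66² + (-0.46)² + 0.29² + 0.25² + 0.46² = 0.6241 + 0.3249 + 0.3364 + 0.0841 + 0.4356 + 0.2116 + 0.0841 + 0.0625 + 0.2116 = 2.3749

2.375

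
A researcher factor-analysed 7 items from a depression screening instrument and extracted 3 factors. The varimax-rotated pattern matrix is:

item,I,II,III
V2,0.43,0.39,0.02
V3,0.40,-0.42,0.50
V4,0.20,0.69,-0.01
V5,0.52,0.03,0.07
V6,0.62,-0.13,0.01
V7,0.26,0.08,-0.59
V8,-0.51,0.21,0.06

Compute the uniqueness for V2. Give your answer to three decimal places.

0.663

h² = 0.43² + 0.39² + 0.02² = 0.1849 + 0.1521 + 0.0004 = 0.3374
Uniqueness u² = 1 − h² = 1 − 0.3374 = 0.6626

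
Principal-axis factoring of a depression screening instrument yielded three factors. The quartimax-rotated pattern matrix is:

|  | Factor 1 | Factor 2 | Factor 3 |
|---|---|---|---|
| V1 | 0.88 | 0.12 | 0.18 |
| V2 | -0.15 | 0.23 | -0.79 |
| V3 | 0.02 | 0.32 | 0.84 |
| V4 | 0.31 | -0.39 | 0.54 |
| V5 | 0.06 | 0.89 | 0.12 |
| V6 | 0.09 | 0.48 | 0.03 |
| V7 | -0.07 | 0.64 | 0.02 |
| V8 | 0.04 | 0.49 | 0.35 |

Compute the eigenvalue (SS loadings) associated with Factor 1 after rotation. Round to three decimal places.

SS loadings for Factor 1 = 0.88² + (-0.15)² + 0.02² + 0.31² + 0.06² + 0.09² + (-0.07)² + 0.04² = 0.7744 + 0.0225 + 0.0004 + 0.0961 + 0.0036 + 0.0081 + 0.0049 + 0.0016 = 0.9116

0.912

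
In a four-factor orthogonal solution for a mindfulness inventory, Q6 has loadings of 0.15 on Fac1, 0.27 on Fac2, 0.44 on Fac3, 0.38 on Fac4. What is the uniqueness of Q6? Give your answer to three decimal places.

h² = 0.15² + 0.27² + 0.44² + 0.38² = 0.0225 + 0.0729 + 0.1936 + 0.1444 = 0.4334
Uniqueness u² = 1 − h² = 1 − 0.4334 = 0.5666

0.567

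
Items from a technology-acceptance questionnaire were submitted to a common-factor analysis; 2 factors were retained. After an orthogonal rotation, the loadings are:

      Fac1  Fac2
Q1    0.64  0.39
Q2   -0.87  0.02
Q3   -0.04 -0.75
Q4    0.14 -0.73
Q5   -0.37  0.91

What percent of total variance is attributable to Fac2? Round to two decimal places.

SS loadings for Fac2 = 0.39² + 0.02² + (-0.75)² + (-0.73)² + 0.91² = 2.0760
With 5 standardized items, total variance = 5. Proportion = 2.0760/5 = 0.4152 → 41.52%.

41.52%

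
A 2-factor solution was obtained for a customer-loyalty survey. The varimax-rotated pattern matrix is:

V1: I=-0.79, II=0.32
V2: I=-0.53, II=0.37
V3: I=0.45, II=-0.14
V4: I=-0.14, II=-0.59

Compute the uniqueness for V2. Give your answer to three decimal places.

h² = (-0.53)² + 0.37² = 0.2809 + 0.1369 = 0.4178
Uniqueness u² = 1 − h² = 1 − 0.4178 = 0.5822

0.582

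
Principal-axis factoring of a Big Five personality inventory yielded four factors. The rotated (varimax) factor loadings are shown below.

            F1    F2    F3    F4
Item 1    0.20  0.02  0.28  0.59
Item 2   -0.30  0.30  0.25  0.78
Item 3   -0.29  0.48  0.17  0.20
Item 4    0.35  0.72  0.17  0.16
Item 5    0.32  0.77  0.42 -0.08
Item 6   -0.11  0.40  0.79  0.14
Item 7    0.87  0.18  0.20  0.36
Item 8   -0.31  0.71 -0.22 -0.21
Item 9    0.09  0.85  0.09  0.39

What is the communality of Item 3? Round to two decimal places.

0.38

h² = (-0.29)² + 0.48² + 0.17² + 0.20² = 0.0841 + 0.2304 + 0.0289 + 0.0400 = 0.3834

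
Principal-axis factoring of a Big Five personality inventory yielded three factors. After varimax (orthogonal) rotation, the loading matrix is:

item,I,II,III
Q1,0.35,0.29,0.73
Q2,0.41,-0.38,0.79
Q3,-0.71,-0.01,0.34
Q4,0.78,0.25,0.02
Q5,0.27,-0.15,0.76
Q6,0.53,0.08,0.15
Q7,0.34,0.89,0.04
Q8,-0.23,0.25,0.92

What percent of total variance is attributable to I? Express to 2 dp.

SS loadings for I = 0.35² + 0.41² + (-0.71)² + 0.78² + 0.27² + 0.53² + 0.34² + (-0.23)² = 1.9254
With 8 standardized items, total variance = 8. Proportion = 1.9254/8 = 0.2407 → 24.07%.

24.07%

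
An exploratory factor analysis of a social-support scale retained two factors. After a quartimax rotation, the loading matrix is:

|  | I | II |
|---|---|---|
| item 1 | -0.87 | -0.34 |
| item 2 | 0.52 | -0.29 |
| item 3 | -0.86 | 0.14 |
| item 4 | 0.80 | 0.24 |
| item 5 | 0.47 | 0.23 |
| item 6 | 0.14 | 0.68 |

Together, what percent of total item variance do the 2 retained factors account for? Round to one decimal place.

57.3%

Communalities: 0.8725, 0.3545, 0.7592, 0.6976, 0.2738, 0.4820; Σh² = 3.4396.
Total variance with 6 standardized items is 6, so the solution explains 3.4396/6 = 0.5733 = 57.33%.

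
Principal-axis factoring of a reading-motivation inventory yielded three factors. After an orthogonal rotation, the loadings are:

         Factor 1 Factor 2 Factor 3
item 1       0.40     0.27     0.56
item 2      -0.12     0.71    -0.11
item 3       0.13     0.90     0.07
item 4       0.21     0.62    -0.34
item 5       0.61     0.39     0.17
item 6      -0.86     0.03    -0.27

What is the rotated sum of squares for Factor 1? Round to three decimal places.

SS loadings for Factor 1 = 0.40² + (-0.12)² + 0.13² + 0.21² + 0.61² + (-0.86)² = 0.1600 + 0.0144 + 0.0169 + 0.0441 + 0.3721 + 0.7396 = 1.3471

1.347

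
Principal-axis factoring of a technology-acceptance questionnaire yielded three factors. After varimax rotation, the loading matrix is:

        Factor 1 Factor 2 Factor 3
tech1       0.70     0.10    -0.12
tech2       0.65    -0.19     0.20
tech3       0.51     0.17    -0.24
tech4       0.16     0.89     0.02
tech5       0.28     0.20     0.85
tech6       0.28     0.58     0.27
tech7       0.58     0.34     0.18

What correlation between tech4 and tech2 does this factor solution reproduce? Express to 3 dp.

r̂ = Σ λ_i·λ_j across factors = (0.16)(0.65) + (0.89)(-0.19) + (0.02)(0.20)
  = +0.1040 -0.1691 +0.0040 = -0.0611

-0.061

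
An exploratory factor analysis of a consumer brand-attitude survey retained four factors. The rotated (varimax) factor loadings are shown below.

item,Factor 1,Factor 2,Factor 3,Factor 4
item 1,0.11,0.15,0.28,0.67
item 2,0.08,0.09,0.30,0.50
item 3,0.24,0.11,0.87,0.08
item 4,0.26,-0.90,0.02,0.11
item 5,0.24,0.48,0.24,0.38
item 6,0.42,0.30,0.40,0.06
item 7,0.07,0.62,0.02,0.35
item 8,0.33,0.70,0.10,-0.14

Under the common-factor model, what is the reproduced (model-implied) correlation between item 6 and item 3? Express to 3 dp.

r̂ = Σ λ_i·λ_j across factors = (0.42)(0.24) + (0.30)(0.11) + (0.40)(0.87) + (0.06)(0.08)
  = +0.1008 +0.0330 +0.3480 +0.0048 = 0.4866

0.487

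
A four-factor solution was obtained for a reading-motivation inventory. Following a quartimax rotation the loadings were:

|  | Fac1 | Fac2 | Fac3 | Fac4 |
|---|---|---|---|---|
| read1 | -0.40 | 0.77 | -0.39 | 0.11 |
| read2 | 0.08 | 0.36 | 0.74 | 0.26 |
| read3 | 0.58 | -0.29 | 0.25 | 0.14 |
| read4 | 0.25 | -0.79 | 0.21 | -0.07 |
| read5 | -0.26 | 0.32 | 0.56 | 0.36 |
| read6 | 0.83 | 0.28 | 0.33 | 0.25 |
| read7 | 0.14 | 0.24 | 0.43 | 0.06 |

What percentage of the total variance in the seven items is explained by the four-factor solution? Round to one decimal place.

67.5%

SS loadings by factor: 1.3414, 1.6691, 1.4137, 0.2999; total = 4.7241.
Total variance with 7 standardized items is 7, so the solution explains 4.7241/7 = 0.6749 = 67.49%.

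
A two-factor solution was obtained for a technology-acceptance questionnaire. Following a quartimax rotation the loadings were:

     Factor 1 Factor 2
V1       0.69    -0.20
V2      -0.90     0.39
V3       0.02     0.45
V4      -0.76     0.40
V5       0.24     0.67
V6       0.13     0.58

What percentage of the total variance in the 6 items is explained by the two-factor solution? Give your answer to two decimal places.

SS loadings by factor: 1.9386, 1.3399; total = 3.2785.
Total variance with 6 standardized items is 6, so the solution explains 3.2785/6 = 0.5464 = 54.64%.

54.64%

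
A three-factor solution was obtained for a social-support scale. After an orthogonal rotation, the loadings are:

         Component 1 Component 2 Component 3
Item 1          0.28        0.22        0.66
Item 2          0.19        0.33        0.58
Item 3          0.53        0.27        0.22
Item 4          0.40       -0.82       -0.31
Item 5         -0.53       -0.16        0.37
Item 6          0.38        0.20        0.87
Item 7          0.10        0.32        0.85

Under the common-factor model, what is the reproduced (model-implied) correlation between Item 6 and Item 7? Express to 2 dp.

r̂ = Σ λ_i·λ_j across factors = (0.38)(0.10) + (0.20)(0.32) + (0.87)(0.85)
  = +0.0380 +0.0640 +0.7395 = 0.8415

0.84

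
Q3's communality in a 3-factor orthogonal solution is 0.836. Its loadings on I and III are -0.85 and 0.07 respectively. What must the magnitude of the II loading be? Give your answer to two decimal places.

Under orthogonal rotation h² = Σλ², so λ_II² = h² − (0.7274) = 0.836 − 0.7274 = 0.1086.
|λ| = √0.1086 = 0.3295.

0.33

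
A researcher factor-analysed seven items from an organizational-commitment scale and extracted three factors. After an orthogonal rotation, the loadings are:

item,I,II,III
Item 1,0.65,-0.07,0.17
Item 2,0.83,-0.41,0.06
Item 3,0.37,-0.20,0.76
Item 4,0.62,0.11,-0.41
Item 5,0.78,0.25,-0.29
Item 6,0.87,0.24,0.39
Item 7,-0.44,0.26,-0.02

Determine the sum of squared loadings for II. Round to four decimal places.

0.4128

SS loadings for II = (-0.07)² + (-0.41)² + (-0.20)² + 0.11² + 0.25² + 0.24² + 0.26² = 0.0049 + 0.1681 + 0.0400 + 0.0121 + 0.0625 + 0.0576 + 0.0676 = 0.4128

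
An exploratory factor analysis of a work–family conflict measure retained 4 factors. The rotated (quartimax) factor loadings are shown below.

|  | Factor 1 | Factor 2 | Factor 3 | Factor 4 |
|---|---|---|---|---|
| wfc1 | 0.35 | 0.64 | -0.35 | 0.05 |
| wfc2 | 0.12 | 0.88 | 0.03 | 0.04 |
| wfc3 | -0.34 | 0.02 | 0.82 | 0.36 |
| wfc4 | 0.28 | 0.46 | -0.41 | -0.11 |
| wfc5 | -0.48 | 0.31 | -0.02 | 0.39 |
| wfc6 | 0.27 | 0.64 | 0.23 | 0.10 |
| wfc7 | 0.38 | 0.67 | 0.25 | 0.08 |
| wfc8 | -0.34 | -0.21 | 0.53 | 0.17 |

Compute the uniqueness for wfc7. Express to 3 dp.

0.338

h² = 0.38² + 0.67² + 0.25² + 0.08² = 0.1444 + 0.4489 + 0.0625 + 0.0064 = 0.6622
Uniqueness u² = 1 − h² = 1 − 0.6622 = 0.3378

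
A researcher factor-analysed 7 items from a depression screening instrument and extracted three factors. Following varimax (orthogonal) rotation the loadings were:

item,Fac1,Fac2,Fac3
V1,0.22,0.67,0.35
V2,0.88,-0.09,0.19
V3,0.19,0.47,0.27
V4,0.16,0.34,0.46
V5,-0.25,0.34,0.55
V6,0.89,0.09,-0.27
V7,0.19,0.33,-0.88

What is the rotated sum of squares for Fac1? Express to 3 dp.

SS loadings for Fac1 = 0.22² + 0.88² + 0.19² + 0.16² + (-0.25)² + 0.89² + 0.19² = 0.0484 + 0.7744 + 0.0361 + 0.0256 + 0.0625 + 0.7921 + 0.0361 = 1.7752

1.775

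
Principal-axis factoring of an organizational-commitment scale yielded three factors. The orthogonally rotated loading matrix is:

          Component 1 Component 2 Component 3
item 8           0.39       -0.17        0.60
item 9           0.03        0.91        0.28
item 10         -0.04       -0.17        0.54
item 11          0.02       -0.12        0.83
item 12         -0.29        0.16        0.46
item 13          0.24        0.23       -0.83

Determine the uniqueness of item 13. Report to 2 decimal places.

0.20

h² = 0.24² + 0.23² + (-0.83)² = 0.0576 + 0.0529 + 0.6889 = 0.7994
Uniqueness u² = 1 − h² = 1 − 0.7994 = 0.2006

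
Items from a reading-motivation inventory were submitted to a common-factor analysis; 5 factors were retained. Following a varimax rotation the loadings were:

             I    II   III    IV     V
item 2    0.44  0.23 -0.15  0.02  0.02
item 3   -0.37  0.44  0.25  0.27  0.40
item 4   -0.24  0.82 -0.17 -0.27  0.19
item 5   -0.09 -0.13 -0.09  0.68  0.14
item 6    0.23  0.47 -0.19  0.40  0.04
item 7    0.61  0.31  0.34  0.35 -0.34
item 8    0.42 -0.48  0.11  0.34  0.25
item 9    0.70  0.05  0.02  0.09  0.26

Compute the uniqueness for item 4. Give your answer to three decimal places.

h² = (-0.24)² + 0.82² + (-0.17)² + (-0.27)² + 0.19² = 0.0576 + 0.6724 + 0.0289 + 0.0729 + 0.0361 = 0.8679
Uniqueness u² = 1 − h² = 1 − 0.8679 = 0.1321

0.132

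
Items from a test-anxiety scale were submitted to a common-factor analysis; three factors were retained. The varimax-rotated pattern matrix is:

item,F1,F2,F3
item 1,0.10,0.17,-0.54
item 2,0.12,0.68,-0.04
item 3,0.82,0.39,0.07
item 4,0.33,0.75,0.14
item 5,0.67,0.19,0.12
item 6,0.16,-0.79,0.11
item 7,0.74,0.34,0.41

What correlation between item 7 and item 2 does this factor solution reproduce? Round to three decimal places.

r̂ = Σ λ_i·λ_j across factors = (0.74)(0.12) + (0.34)(0.68) + (0.41)(-0.04)
  = +0.0888 +0.2312 -0.0164 = 0.3036

0.304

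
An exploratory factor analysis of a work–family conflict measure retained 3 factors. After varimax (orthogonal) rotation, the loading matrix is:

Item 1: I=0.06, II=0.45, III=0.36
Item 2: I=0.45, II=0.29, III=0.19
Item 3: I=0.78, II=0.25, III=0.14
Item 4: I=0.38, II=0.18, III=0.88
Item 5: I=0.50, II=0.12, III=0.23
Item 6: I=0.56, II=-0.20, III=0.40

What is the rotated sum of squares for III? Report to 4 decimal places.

SS loadings for III = 0.36² + 0.19² + 0.14² + 0.88² + 0.23² + 0.40² = 0.1296 + 0.0361 + 0.0196 + 0.7744 + 0.0529 + 0.1600 = 1.1726

1.1726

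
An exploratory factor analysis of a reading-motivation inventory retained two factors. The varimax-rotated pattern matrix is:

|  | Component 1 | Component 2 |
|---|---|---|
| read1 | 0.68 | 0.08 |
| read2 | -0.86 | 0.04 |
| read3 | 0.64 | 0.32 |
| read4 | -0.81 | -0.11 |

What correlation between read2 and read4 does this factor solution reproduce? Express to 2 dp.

r̂ = Σ λ_i·λ_j across factors = (-0.86)(-0.81) + (0.04)(-0.11)
  = +0.6966 -0.0044 = 0.6922

0.69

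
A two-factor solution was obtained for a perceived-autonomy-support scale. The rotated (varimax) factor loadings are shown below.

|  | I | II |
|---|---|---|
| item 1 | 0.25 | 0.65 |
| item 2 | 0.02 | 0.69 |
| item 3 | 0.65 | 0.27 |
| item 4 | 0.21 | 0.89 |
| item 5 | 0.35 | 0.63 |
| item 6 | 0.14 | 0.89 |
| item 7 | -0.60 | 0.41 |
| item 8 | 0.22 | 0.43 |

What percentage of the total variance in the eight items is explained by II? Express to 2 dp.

41.32%

SS loadings for II = 0.65² + 0.69² + 0.27² + 0.89² + 0.63² + 0.89² + 0.41² + 0.43² = 3.3056
With 8 standardized items, total variance = 8. Proportion = 3.3056/8 = 0.4132 → 41.32%.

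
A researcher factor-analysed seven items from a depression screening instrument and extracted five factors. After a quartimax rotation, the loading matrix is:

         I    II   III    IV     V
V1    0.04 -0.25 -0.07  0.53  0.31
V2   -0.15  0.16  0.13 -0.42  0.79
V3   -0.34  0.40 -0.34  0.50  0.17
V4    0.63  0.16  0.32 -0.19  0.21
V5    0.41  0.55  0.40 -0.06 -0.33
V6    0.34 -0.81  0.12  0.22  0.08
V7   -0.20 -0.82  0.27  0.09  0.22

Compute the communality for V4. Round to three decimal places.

h² = 0.63² + 0.16² + 0.32² + (-0.19)² + 0.21² = 0.3969 + 0.0256 + 0.1024 + 0.0361 + 0.0441 = 0.6051

0.605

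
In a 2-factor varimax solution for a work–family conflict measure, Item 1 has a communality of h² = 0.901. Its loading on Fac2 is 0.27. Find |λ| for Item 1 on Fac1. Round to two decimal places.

0.91

Under orthogonal rotation h² = Σλ², so λ_Fac1² = h² − (0.0729) = 0.901 − 0.0729 = 0.8281.
|λ| = √0.8281 = 0.9100.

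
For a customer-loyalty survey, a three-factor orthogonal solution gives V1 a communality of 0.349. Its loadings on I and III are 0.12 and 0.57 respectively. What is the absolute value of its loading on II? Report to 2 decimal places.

Under orthogonal rotation h² = Σλ², so λ_II² = h² − (0.3393) = 0.349 − 0.3393 = 0.0097.
|λ| = √0.0097 = 0.0985.

0.10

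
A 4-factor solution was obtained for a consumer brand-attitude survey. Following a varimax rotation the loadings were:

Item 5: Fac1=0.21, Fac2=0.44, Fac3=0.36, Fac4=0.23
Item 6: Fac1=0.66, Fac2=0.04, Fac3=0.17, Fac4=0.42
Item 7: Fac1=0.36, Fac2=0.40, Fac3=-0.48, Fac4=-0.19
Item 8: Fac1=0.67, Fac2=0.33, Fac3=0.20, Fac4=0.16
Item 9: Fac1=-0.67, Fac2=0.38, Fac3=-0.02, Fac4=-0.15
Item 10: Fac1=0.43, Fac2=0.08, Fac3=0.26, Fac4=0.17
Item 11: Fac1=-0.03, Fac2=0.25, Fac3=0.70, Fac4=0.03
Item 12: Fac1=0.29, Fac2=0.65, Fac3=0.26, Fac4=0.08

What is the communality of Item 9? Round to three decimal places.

0.616

h² = (-0.67)² + 0.38² + (-0.02)² + (-0.15)² = 0.4489 + 0.1444 + 0.0004 + 0.0225 = 0.6162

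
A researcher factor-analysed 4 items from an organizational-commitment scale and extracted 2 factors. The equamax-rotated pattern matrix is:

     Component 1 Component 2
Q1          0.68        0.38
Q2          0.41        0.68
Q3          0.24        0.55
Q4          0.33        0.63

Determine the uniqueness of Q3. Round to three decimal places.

h² = 0.24² + 0.55² = 0.0576 + 0.3025 = 0.3601
Uniqueness u² = 1 − h² = 1 − 0.3601 = 0.6399

0.640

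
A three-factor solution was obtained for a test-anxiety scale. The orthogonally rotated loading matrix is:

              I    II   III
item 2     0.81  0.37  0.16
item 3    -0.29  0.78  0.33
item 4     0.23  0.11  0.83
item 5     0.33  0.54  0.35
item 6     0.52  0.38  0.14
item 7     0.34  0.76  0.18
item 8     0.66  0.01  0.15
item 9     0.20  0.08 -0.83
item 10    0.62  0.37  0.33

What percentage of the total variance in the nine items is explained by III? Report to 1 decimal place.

SS loadings for III = 0.16² + 0.33² + 0.83² + 0.35² + 0.14² + 0.18² + 0.15² + (-0.83)² + 0.33² = 1.8182
With 9 standardized items, total variance = 9. Proportion = 1.8182/9 = 0.2020 → 20.20%.

20.2%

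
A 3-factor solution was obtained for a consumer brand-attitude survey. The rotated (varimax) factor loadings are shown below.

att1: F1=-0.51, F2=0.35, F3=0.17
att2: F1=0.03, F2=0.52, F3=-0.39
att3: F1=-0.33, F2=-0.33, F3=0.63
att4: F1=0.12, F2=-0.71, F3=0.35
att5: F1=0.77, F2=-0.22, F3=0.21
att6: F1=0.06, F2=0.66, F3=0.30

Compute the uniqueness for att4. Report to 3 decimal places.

h² = 0.12² + (-0.71)² + 0.35² = 0.0144 + 0.5041 + 0.1225 = 0.6410
Uniqueness u² = 1 − h² = 1 − 0.6410 = 0.3590

0.359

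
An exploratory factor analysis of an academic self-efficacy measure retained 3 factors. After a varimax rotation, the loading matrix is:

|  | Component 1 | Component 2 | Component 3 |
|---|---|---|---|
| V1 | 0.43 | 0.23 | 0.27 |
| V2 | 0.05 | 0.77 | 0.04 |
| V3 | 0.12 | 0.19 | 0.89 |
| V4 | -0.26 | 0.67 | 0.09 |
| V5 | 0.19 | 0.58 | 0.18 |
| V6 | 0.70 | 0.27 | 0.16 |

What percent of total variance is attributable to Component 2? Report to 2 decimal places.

SS loadings for Component 2 = 0.23² + 0.77² + 0.19² + 0.67² + 0.58² + 0.27² = 1.5401
With 6 standardized items, total variance = 6. Proportion = 1.5401/6 = 0.2567 → 25.67%.

25.67%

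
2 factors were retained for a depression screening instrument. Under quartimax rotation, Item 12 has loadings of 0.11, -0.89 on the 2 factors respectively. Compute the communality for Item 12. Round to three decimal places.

h² = 0.11² + (-0.89)² = 0.0121 + 0.7921 = 0.8042

0.804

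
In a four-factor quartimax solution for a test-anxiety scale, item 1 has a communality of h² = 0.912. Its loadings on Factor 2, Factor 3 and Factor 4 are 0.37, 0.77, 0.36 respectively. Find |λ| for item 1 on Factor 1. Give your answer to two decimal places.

Under orthogonal rotation h² = Σλ², so λ_Factor 1² = h² − (0.8594) = 0.912 − 0.8594 = 0.0526.
|λ| = √0.0526 = 0.2293.

0.23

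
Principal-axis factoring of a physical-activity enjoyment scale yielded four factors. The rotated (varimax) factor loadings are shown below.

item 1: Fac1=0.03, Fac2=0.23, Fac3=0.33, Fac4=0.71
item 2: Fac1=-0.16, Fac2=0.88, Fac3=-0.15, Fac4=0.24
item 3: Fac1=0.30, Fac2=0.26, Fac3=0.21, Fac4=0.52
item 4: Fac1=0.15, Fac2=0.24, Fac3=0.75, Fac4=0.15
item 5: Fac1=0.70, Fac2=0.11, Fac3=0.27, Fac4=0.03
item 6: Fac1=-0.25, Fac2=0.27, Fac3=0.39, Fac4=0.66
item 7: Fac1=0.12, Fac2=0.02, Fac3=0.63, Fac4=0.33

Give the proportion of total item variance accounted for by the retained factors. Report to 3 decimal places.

Communalities: 0.6668, 0.8801, 0.4721, 0.6651, 0.5759, 0.7231, 0.5206; Σh² = 4.5037.
Total variance with 7 standardized items is 7, so the solution explains 4.5037/7 = 0.6434.

0.643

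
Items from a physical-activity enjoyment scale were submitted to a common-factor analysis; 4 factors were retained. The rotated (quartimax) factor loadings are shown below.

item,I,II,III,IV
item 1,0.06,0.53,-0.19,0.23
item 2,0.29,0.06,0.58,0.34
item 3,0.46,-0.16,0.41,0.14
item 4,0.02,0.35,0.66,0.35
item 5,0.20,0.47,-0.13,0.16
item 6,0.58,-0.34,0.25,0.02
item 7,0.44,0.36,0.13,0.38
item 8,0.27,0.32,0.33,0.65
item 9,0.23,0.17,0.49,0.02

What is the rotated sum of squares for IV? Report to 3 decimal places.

SS loadings for IV = 0.23² + 0.34² + 0.14² + 0.35² + 0.16² + 0.02² + 0.38² + 0.65² + 0.02² = 0.0529 + 0.1156 + 0.0196 + 0.1225 + 0.0256 + 0.0004 + 0.1444 + 0.4225 + 0.0004 = 0.9039

0.904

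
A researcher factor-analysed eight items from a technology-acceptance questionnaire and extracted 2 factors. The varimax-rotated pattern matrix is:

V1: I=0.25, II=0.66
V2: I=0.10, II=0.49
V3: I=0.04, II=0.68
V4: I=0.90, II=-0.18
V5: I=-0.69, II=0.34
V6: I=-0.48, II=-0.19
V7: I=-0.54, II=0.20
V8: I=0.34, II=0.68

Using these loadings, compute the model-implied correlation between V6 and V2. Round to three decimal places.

r̂ = Σ λ_i·λ_j across factors = (-0.48)(0.10) + (-0.19)(0.49)
  = -0.0480 -0.0931 = -0.1411

-0.141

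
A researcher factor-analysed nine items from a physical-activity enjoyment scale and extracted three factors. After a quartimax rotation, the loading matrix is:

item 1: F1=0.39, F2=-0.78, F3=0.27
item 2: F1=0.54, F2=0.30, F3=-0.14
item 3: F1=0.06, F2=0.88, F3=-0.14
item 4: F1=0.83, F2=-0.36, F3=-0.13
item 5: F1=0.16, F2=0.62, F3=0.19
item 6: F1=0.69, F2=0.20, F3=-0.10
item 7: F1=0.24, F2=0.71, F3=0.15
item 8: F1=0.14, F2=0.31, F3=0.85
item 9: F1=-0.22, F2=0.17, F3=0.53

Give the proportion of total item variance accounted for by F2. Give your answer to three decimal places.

0.295

SS loadings for F2 = (-0.78)² + 0.30² + 0.88² + (-0.36)² + 0.62² + 0.20² + 0.71² + 0.31² + 0.17² = 2.6559
Proportion of variance = 2.6559 / 9 = 0.2951.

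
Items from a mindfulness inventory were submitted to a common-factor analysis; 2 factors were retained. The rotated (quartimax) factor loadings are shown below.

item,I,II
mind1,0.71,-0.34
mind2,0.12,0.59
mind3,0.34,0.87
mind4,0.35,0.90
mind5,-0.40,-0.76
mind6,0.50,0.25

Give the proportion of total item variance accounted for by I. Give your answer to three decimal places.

0.194

SS loadings for I = 0.71² + 0.12² + 0.34² + 0.35² + (-0.40)² + 0.50² = 1.1666
Proportion of variance = 1.1666 / 6 = 0.1944.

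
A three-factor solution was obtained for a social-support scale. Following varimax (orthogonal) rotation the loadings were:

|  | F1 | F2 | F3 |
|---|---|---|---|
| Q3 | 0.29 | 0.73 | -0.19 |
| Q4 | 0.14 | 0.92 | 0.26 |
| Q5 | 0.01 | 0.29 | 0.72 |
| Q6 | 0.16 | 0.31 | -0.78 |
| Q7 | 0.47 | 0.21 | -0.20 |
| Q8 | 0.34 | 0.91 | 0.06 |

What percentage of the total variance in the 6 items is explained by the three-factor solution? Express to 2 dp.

69.53%

Communalities: 0.6531, 0.9336, 0.6026, 0.7301, 0.3050, 0.9473; Σh² = 4.1717.
Total variance with 6 standardized items is 6, so the solution explains 4.1717/6 = 0.6953 = 69.53%.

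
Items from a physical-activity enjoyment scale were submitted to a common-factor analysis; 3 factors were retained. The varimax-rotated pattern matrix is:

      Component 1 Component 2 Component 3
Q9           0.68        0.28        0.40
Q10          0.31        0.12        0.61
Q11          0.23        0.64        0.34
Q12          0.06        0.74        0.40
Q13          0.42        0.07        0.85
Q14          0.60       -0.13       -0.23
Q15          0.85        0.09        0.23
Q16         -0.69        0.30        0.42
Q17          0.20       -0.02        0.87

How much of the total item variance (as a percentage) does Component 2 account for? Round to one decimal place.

SS loadings for Component 2 = 0.28² + 0.12² + 0.64² + 0.74² + 0.07² + (-0.13)² + 0.09² + 0.30² + (-0.02)² = 1.1703
With 9 standardized items, total variance = 9. Proportion = 1.1703/9 = 0.1300 → 13.00%.

13.0%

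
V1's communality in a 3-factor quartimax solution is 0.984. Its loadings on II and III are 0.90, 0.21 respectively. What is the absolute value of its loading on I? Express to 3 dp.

Under orthogonal rotation h² = Σλ², so λ_I² = h² − (0.8541) = 0.984 − 0.8541 = 0.1299.
|λ| = √0.1299 = 0.3604.

0.360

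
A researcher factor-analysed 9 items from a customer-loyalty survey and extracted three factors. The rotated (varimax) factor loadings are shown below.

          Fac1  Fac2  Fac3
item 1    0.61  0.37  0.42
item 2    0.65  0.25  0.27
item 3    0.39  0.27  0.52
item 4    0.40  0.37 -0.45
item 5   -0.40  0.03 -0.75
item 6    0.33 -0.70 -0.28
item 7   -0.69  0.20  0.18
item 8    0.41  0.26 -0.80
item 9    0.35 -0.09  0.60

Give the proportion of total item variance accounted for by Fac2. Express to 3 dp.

SS loadings for Fac2 = 0.37² + 0.25² + 0.27² + 0.37² + 0.03² + (-0.70)² + 0.20² + 0.26² + (-0.09)² = 1.0158
Proportion of variance = 1.0158 / 9 = 0.1129.

0.113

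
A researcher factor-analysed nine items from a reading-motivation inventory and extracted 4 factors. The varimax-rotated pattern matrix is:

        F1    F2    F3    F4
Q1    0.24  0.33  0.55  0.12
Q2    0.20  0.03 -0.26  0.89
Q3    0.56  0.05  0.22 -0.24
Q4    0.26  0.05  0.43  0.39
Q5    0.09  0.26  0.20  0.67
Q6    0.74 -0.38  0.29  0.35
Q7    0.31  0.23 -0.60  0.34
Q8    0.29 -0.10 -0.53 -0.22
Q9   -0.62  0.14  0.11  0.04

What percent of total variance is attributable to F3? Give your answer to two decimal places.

SS loadings for F3 = 0.55² + (-0.26)² + 0.22² + 0.43² + 0.20² + 0.29² + (-0.60)² + (-0.53)² + 0.11² = 1.3805
With 9 standardized items, total variance = 9. Proportion = 1.3805/9 = 0.1534 → 15.34%.

15.34%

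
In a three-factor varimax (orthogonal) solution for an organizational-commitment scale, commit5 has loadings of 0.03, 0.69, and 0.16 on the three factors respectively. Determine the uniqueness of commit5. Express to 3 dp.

0.497

h² = 0.03² + 0.69² + 0.16² = 0.0009 + 0.4761 + 0.0256 = 0.5026
Uniqueness u² = 1 − h² = 1 − 0.5026 = 0.4974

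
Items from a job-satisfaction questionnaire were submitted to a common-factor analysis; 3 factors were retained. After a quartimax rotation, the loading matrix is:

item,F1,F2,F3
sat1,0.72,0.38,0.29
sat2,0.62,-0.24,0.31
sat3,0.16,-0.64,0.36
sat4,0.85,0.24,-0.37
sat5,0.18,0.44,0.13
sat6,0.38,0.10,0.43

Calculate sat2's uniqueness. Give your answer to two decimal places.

h² = 0.62² + (-0.24)² + 0.31² = 0.3844 + 0.0576 + 0.0961 = 0.5381
Uniqueness u² = 1 − h² = 1 − 0.5381 = 0.4619

0.46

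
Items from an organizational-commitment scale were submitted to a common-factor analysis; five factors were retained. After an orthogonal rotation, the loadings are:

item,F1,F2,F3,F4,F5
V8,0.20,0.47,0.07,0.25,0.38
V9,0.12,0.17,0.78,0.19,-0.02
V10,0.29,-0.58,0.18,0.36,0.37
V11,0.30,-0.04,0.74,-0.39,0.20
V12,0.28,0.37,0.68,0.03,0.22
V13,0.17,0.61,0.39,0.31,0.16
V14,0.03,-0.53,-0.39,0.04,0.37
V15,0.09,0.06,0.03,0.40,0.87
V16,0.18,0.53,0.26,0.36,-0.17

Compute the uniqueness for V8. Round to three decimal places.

h² = 0.20² + 0.47² + 0.07² + 0.25² + 0.38² = 0.0400 + 0.2209 + 0.0049 + 0.0625 + 0.1444 = 0.4727
Uniqueness u² = 1 − h² = 1 − 0.4727 = 0.5273

0.527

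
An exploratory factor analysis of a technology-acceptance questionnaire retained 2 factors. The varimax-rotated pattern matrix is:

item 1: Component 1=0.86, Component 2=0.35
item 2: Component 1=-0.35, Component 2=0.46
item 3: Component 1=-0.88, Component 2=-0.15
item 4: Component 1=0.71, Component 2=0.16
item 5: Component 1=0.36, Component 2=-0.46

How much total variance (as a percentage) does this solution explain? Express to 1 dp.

57.3%

SS loadings by factor: 2.2702, 0.5938; total = 2.8640.
Total variance with 5 standardized items is 5, so the solution explains 2.8640/5 = 0.5728 = 57.28%.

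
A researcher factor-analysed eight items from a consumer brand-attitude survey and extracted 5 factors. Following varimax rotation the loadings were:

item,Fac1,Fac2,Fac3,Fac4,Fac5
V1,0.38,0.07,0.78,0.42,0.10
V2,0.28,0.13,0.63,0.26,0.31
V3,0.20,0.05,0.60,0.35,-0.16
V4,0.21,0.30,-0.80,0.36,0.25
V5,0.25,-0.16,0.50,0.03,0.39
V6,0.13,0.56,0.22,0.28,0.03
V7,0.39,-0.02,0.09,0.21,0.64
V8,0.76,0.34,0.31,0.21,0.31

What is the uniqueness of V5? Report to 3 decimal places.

h² = 0.25² + (-0.16)² + 0.50² + 0.03² + 0.39² = 0.0625 + 0.0256 + 0.2500 + 0.0009 + 0.1521 = 0.4911
Uniqueness u² = 1 − h² = 1 − 0.4911 = 0.5089

0.509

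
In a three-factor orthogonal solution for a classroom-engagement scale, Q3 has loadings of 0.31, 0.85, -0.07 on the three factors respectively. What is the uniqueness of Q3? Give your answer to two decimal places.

0.18

h² = 0.31² + 0.85² + (-0.07)² = 0.0961 + 0.7225 + 0.0049 = 0.8235
Uniqueness u² = 1 − h² = 1 − 0.8235 = 0.1765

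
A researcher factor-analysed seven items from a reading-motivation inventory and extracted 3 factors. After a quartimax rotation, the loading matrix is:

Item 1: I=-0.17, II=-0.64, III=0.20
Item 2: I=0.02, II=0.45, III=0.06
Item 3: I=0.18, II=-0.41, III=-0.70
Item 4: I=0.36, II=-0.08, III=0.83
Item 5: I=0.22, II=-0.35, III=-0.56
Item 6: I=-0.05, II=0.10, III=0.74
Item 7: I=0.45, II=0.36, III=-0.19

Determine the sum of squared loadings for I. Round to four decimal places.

SS loadings for I = (-0.17)² + 0.02² + 0.18² + 0.36² + 0.22² + (-0.05)² + 0.45² = 0.0289 + 0.0004 + 0.0324 + 0.1296 + 0.0484 + 0.0025 + 0.2025 = 0.4447

0.4447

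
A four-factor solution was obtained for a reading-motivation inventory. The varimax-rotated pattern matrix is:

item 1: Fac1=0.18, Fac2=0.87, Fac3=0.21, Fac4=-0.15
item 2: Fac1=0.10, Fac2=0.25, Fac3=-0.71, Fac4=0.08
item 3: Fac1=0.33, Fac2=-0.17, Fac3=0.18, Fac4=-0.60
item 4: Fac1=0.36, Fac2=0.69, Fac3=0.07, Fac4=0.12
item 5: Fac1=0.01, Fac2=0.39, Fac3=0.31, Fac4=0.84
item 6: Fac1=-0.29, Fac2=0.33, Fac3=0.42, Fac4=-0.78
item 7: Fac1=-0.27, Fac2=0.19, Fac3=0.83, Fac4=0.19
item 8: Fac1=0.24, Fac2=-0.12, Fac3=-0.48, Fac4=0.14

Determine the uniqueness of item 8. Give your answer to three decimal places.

h² = 0.24² + (-0.12)² + (-0.48)² + 0.14² = 0.0576 + 0.0144 + 0.2304 + 0.0196 = 0.3220
Uniqueness u² = 1 − h² = 1 − 0.3220 = 0.6780

0.678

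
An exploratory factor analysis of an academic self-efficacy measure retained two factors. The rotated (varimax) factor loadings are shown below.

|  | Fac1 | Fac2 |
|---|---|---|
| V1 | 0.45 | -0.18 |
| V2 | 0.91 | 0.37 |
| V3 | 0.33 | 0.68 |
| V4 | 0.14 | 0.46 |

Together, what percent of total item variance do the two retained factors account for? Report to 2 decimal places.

50.06%

Communalities: 0.2349, 0.9650, 0.5713, 0.2312; Σh² = 2.0024.
Total variance with 4 standardized items is 4, so the solution explains 2.0024/4 = 0.5006 = 50.06%.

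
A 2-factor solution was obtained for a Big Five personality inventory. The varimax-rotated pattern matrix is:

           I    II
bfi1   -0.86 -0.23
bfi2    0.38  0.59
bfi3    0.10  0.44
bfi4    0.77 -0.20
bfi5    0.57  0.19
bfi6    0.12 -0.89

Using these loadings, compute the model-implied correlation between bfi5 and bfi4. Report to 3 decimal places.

0.401

r̂ = Σ λ_i·λ_j across factors = (0.57)(0.77) + (0.19)(-0.20)
  = +0.4389 -0.0380 = 0.4009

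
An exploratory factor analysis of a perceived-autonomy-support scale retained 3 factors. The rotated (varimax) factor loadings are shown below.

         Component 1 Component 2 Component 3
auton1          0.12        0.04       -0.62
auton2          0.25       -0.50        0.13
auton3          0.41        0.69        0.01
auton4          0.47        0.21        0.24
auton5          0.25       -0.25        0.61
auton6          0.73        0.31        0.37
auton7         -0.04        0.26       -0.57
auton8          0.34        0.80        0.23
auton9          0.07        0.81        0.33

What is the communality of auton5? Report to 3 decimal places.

0.497

h² = 0.25² + (-0.25)² + 0.61² = 0.0625 + 0.0625 + 0.3721 = 0.4971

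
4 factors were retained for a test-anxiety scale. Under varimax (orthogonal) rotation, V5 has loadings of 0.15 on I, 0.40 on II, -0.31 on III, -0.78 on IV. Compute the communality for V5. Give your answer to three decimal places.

0.887

h² = 0.15² + 0.40² + (-0.31)² + (-0.78)² = 0.0225 + 0.1600 + 0.0961 + 0.6084 = 0.8870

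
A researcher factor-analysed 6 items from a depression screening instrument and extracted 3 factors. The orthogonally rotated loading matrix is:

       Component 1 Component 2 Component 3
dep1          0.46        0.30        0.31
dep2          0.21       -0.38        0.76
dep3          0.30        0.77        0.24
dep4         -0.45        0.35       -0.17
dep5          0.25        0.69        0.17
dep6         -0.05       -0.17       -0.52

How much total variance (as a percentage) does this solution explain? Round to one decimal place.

52.1%

SS loadings by factor: 0.6132, 1.4548, 1.0595; total = 3.1275.
Total variance with 6 standardized items is 6, so the solution explains 3.1275/6 = 0.5212 = 52.12%.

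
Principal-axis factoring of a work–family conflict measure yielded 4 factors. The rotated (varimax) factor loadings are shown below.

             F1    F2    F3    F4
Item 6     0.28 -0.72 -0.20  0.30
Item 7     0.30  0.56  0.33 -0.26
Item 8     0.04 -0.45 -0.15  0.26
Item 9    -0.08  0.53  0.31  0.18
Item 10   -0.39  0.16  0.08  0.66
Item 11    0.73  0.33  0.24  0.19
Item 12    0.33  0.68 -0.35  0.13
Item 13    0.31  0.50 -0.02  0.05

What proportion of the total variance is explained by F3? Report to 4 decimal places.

SS loadings for F3 = (-0.20)² + 0.33² + (-0.15)² + 0.31² + 0.08² + 0.24² + (-0.35)² + (-0.02)² = 0.4544
Proportion of variance = 0.4544 / 8 = 0.0568.

0.0568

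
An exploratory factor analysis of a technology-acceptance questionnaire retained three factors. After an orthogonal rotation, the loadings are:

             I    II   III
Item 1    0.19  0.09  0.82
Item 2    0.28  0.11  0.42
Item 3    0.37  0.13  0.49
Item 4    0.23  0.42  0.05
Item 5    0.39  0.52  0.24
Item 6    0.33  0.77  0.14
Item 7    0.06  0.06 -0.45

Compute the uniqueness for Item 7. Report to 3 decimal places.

0.790

h² = 0.06² + 0.06² + (-0.45)² = 0.0036 + 0.0036 + 0.2025 = 0.2097
Uniqueness u² = 1 − h² = 1 − 0.2097 = 0.7903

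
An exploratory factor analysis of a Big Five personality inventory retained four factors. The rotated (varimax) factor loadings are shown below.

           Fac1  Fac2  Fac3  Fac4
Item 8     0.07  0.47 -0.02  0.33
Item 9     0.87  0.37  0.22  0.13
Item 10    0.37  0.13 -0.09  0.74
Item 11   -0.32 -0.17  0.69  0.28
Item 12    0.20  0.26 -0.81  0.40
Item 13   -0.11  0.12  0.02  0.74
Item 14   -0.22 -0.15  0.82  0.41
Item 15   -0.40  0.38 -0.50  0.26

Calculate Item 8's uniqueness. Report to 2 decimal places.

0.66

h² = 0.07² + 0.47² + (-0.02)² + 0.33² = 0.0049 + 0.2209 + 0.0004 + 0.1089 = 0.3351
Uniqueness u² = 1 − h² = 1 − 0.3351 = 0.6649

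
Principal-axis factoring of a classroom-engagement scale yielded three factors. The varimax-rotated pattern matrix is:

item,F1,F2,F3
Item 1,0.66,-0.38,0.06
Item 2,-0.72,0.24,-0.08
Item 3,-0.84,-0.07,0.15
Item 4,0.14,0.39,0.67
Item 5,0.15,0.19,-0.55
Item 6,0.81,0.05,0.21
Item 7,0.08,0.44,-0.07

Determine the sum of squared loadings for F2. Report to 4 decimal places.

0.5912

SS loadings for F2 = (-0.38)² + 0.24² + (-0.07)² + 0.39² + 0.19² + 0.05² + 0.44² = 0.1444 + 0.0576 + 0.0049 + 0.1521 + 0.0361 + 0.0025 + 0.1936 = 0.5912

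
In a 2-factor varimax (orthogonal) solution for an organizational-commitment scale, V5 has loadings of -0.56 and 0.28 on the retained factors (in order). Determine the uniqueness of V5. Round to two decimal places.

h² = (-0.56)² + 0.28² = 0.3136 + 0.0784 = 0.3920
Uniqueness u² = 1 − h² = 1 − 0.3920 = 0.6080

0.61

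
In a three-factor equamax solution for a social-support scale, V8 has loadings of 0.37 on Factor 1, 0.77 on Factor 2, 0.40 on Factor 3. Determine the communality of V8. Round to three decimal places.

h² = 0.37² + 0.77² + 0.40² = 0.1369 + 0.5929 + 0.1600 = 0.8898

0.890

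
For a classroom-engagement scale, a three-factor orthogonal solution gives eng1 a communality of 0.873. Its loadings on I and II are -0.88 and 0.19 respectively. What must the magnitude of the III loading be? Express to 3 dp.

0.250

Under orthogonal rotation h² = Σλ², so λ_III² = h² − (0.8105) = 0.873 − 0.8105 = 0.0625.
|λ| = √0.0625 = 0.2500.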